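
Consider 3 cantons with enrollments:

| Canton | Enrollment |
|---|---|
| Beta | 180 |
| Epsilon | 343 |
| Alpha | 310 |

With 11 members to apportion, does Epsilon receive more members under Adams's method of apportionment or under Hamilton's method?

Adams: Beta 3, Epsilon 4, Alpha 4.
Hamilton: Beta 2, Epsilon 5, Alpha 4.
Epsilon gets 4 under Adams and 5 under Hamilton.

Hamilton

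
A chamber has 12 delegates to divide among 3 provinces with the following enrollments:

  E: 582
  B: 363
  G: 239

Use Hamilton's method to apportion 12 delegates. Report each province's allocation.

E 6, B 4, G 2

Standard divisor: 1184 ÷ 12 ≈ 98.667.
Standard quotas: E 5.899, B 3.679, G 2.422.
Lower quotas: E 5, B 3, G 2 (sum 10, leaving 2 seats).
Remainders in descending order: E 0.899, B 0.679, G 0.422.
The surplus seats go to E, B.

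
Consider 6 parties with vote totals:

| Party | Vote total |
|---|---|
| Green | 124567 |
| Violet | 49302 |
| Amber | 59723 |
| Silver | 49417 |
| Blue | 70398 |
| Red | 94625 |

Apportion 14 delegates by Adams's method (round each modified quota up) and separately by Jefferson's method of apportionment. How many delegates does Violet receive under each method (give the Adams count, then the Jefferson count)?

Adams: Green 3, Violet 2, Amber 2, Silver 2, Blue 2, Red 3.
Jefferson: Green 5, Violet 1, Amber 2, Silver 1, Blue 2, Red 3.
Violet gets 2 under Adams and 1 under Jefferson.

2 and 1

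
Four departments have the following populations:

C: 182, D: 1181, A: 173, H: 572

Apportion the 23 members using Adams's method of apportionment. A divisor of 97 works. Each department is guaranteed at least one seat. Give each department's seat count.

With modified divisor 97: modified quotas C 1.876, D 12.175, A 1.784, H 5.897.
Rounding up: C 2, D 13, A 2, H 6 (total 23).

C 2; D 13; A 2; H 6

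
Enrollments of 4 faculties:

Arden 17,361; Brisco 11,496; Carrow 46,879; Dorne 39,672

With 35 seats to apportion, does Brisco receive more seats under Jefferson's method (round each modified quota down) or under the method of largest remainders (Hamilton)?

Jefferson: Arden 5, Brisco 3, Carrow 15, Dorne 12.
Hamilton: Arden 5, Brisco 4, Carrow 14, Dorne 12.
Brisco gets 3 under Jefferson and 4 under Hamilton.

Hamilton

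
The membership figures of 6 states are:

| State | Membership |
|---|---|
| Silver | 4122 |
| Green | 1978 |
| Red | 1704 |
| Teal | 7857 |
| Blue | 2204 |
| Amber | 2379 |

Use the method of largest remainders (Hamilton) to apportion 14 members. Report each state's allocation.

Silver 3, Green 1, Red 1, Teal 5, Blue 2, Amber 2

Total 20244; standard divisor 20244/14 = 1446.
Standard quotas: Silver 2.8506, Green 1.3679, Red 1.1784, Teal 5.4336, Blue 1.5242, Amber 1.6452.
Lower quotas: Silver 2, Green 1, Red 1, Teal 5, Blue 1, Amber 1 (sum 11, leaving 3 seats).
Remainders in descending order: Silver 0.8506, Amber 0.6452, Blue 0.5242, Teal 0.4336, Green 0.3679, Red 0.1784.
The surplus seats go to Silver, Amber, Blue.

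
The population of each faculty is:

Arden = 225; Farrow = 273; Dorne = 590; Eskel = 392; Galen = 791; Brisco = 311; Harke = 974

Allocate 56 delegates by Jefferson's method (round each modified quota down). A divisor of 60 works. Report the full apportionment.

With modified divisor 60: modified quotas Arden 3.750, Farrow 4.550, Dorne 9.833, Eskel 6.533, Galen 13.183, Brisco 5.183, Harke 16.233.
Rounding down: Arden 3, Farrow 4, Dorne 9, Eskel 6, Galen 13, Brisco 5, Harke 16 (total 56).

Arden 3, Farrow 4, Dorne 9, Eskel 6, Galen 13, Brisco 5, Harke 16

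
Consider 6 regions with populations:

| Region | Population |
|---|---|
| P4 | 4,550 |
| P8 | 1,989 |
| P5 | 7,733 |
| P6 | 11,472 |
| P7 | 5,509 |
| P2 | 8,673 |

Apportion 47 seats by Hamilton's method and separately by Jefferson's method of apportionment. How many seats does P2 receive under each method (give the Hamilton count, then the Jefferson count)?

10 and 11

Hamilton: P4 5, P8 2, P5 9, P6 14, P7 7, P2 10.
Jefferson: P4 5, P8 2, P5 9, P6 14, P7 6, P2 11.
P2 gets 10 under Hamilton and 11 under Jefferson.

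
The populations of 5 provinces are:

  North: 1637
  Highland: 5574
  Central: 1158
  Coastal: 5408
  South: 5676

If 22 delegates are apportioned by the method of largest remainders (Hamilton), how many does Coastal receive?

6

The standard divisor is 19453/22 ≈ 884.227.
Standard quotas: North 1.8513, Highland 6.3038, Central 1.3096, Coastal 6.1161, South 6.4192.
Lower quotas: North 1, Highland 6, Central 1, Coastal 6, South 6 (sum 20, leaving 2 seats).
Remainders in descending order: North 0.8513, South 0.4192, Central 0.3096, Highland 0.3038, Coastal 0.1161.
The surplus seats go to North, South.
Coastal receives 6.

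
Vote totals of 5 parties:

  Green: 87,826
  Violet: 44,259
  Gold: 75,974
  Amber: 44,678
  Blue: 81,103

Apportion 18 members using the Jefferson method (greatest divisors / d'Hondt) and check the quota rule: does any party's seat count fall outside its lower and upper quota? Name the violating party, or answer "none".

none

Standard quotas: Green 4.735, Violet 2.386, Gold 4.096, Amber 2.409, Blue 4.373.
Jefferson allocation: Green 5, Violet 2, Gold 4, Amber 2, Blue 5.
Every allocation lies between the lower and upper quota.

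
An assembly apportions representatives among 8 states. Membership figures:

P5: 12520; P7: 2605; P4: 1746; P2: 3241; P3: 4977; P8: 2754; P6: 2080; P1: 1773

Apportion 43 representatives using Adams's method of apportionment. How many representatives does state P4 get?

3

Standard divisor 31696/43 ≈ 737.116; standard quotas: P5 16.985, P7 3.534, P4 2.369, P2 4.397, P3 6.752, P8 3.736, P6 2.822, P1 2.405.
Rounding up gives 17, 4, 3, 5, 7, 4, 3, 3 = 46 seats, so the divisor must be adjusted.
With modified divisor 833.12: modified quotas P5 15.028, P7 3.127, P4 2.096, P2 3.890, P3 5.974, P8 3.306, P6 2.497, P1 2.128.
Rounding up: P5 16, P7 4, P4 3, P2 4, P3 6, P8 4, P6 3, P1 3 (total 43).
P4 receives 3.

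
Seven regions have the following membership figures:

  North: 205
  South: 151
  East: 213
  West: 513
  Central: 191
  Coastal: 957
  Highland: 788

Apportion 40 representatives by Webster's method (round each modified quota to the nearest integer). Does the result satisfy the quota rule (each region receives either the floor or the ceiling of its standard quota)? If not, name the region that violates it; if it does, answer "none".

none

Standard quotas: North 2.717, South 2.001, East 2.823, West 6.799, Central 2.531, Coastal 12.684, Highland 10.444.
Webster allocation: North 3, South 2, East 3, West 7, Central 2, Coastal 13, Highland 10.
Every allocation lies between the lower and upper quota.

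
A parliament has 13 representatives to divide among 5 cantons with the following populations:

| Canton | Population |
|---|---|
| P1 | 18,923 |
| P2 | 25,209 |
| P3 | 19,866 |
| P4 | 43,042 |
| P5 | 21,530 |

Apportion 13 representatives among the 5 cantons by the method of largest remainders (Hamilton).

The standard divisor is 128570/13 = 9890.
Standard quotas: P1 1.9133, P2 2.5489, P3 2.0087, P4 4.3521, P5 2.1769.
Lower quotas: P1 1, P2 2, P3 2, P4 4, P5 2 (sum 11, leaving 2 seats).
Remainders in descending order: P1 0.9133, P2 0.5489, P4 0.3521, P5 0.1769, P3 0.0087.
The surplus seats go to P1, P2.

P1: 2, P2: 3, P3: 2, P4: 4, P5: 2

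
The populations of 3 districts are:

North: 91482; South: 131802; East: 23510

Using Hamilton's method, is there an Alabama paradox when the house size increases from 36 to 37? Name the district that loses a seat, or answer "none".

East

At 36 seats: North 13, South 19, East 4.
At 37 seats: North 14, South 20, East 3.
East drops from 4 to 3.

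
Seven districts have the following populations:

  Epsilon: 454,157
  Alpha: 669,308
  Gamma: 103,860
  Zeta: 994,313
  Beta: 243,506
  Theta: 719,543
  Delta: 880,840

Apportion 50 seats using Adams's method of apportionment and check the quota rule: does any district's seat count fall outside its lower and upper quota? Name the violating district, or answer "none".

none

Standard quotas: Epsilon 5.585, Alpha 8.232, Gamma 1.277, Zeta 12.229, Beta 2.995, Theta 8.849, Delta 10.833.
Adams allocation: Epsilon 6, Alpha 8, Gamma 2, Zeta 12, Beta 3, Theta 9, Delta 10.
Every allocation lies between the lower and upper quota.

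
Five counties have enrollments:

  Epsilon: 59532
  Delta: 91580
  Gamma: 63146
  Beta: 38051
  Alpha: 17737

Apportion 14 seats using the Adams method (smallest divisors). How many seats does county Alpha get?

1

Standard divisor 270046/14 ≈ 19289; standard quotas: Epsilon 3.086, Delta 4.748, Gamma 3.274, Beta 1.973, Alpha 0.920.
Rounding up gives 4, 5, 4, 2, 1 = 16 seats, so the divisor must be adjusted.
With modified divisor 22000: modified quotas Epsilon 2.706, Delta 4.163, Gamma 2.870, Beta 1.730, Alpha 0.806.
Rounding up: Epsilon 3, Delta 5, Gamma 3, Beta 2, Alpha 1 (total 14).
Alpha receives 1.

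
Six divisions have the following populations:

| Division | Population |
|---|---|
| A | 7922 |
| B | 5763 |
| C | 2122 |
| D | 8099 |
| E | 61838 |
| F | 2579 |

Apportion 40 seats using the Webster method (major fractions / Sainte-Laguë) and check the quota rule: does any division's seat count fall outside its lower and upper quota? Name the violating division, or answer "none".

Standard quotas: A 3.588, B 2.610, C 0.961, D 3.668, E 28.005, F 1.168.
Webster allocation: A 4, B 3, C 1, D 4, E 27, F 1.
E has quota 28.005 (lower 28, upper 29) but receives 27 — outside the quota interval.

E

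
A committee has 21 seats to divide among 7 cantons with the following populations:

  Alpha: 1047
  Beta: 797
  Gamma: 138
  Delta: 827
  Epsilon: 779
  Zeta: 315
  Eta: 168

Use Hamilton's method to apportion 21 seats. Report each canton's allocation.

Total 4071; standard divisor 4071/21 ≈ 193.857.
Standard quotas: Alpha 5.401, Beta 4.111, Gamma 0.712, Delta 4.266, Epsilon 4.018, Zeta 1.625, Eta 0.867.
Lower quotas: Alpha 5, Beta 4, Gamma 0, Delta 4, Epsilon 4, Zeta 1, Eta 0 (sum 18, leaving 3 seats).
Remainders in descending order: Eta 0.867, Gamma 0.712, Zeta 0.625, Alpha 0.401, Delta 0.266, Beta 0.111, Epsilon 0.018.
The surplus seats go to Eta, Gamma, Zeta.

Alpha=5, Beta=4, Gamma=1, Delta=4, Epsilon=4, Zeta=2, Eta=1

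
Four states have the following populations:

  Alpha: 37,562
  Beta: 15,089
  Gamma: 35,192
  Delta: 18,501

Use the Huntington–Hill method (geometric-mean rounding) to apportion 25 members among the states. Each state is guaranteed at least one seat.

With divisor 4252: modified quotas Alpha 8.834, Beta 3.549, Gamma 8.277, Delta 4.351.
Geometric-mean thresholds: Alpha √(8·9)=8.485, Beta √(3·4)=3.464, Gamma √(8·9)=8.485, Delta √(4·5)=4.472.
Each quota rounded against its threshold gives Alpha 9, Beta 4, Gamma 8, Delta 4 (total 25).

Alpha=9, Beta=4, Gamma=8, Delta=4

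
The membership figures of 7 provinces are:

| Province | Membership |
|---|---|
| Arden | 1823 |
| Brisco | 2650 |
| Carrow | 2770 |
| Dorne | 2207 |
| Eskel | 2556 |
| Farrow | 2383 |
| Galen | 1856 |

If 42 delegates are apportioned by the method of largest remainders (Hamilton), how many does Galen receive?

5

Standard divisor: 16245 ÷ 42 ≈ 386.786.
Standard quotas: Arden 4.713, Brisco 6.851, Carrow 7.162, Dorne 5.706, Eskel 6.608, Farrow 6.161, Galen 4.799.
Lower quotas: Arden 4, Brisco 6, Carrow 7, Dorne 5, Eskel 6, Farrow 6, Galen 4 (sum 38, leaving 4 seats).
Remainders in descending order: Brisco 0.851, Galen 0.799, Arden 0.713, Dorne 0.706, Eskel 0.608, Carrow 0.162, Farrow 0.161.
Largest remainders: Brisco, Galen, Arden, Dorne receive the extra seats.
Galen receives 5.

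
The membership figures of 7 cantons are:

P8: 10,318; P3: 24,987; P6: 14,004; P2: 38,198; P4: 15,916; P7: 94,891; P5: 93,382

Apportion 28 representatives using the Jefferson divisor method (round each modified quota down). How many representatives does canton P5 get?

9

Standard divisor 291696/28 ≈ 10417.714; standard quotas: P8 0.990, P3 2.399, P6 1.344, P2 3.667, P4 1.528, P7 9.109, P5 8.964.
Rounding down gives 0, 2, 1, 3, 1, 9, 8 = 24 seats, so the divisor must be adjusted.
With modified divisor 9400: modified quotas P8 1.098, P3 2.658, P6 1.490, P2 4.064, P4 1.693, P7 10.095, P5 9.934.
Rounding down: P8 1, P3 2, P6 1, P2 4, P4 1, P7 10, P5 9 (total 28).
P5 receives 9.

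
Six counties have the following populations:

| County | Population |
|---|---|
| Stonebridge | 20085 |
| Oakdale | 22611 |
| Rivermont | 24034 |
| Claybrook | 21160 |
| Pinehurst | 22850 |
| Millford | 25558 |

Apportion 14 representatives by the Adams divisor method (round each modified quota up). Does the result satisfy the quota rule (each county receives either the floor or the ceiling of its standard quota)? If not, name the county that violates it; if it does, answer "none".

none

Standard quotas: Stonebridge 2.063, Oakdale 2.323, Rivermont 2.469, Claybrook 2.173, Pinehurst 2.347, Millford 2.625.
Adams allocation: Stonebridge 2, Oakdale 2, Rivermont 3, Claybrook 2, Pinehurst 2, Millford 3.
Every allocation lies between the lower and upper quota.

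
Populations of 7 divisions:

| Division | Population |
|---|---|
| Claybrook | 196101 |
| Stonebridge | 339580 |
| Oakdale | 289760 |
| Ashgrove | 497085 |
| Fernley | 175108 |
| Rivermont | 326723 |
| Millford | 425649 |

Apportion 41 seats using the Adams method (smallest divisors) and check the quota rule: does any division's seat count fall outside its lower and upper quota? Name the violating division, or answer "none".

none

Standard quotas: Claybrook 3.573, Stonebridge 6.188, Oakdale 5.280, Ashgrove 9.058, Fernley 3.191, Rivermont 5.954, Millford 7.756.
Adams allocation: Claybrook 4, Stonebridge 6, Oakdale 5, Ashgrove 9, Fernley 3, Rivermont 6, Millford 8.
Every allocation lies between the lower and upper quota.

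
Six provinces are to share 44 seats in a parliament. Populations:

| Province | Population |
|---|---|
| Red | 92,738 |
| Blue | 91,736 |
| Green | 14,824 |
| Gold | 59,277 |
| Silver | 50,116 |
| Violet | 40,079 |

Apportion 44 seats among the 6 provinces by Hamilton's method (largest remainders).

Red 12, Blue 12, Green 2, Gold 7, Silver 6, Violet 5

Total 348770; standard divisor 348770/44 ≈ 7926.591.
Standard quotas: Red 11.6996, Blue 11.5732, Green 1.8702, Gold 7.4782, Silver 6.3225, Violet 5.0563.
Lower quotas: Red 11, Blue 11, Green 1, Gold 7, Silver 6, Violet 5 (sum 41, leaving 3 seats).
Remainders in descending order: Green 0.8702, Red 0.6996, Blue 0.5732, Gold 0.4782, Silver 0.3225, Violet 0.0563.
Largest remainders: Green, Red, Blue receive the extra seats.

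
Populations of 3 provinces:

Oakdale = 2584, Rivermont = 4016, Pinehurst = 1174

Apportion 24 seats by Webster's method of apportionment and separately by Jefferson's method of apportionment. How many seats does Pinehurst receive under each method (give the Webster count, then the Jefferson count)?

Webster: Oakdale 8, Rivermont 12, Pinehurst 4.
Jefferson: Oakdale 8, Rivermont 13, Pinehurst 3.
Pinehurst gets 4 under Webster and 3 under Jefferson.

4 and 3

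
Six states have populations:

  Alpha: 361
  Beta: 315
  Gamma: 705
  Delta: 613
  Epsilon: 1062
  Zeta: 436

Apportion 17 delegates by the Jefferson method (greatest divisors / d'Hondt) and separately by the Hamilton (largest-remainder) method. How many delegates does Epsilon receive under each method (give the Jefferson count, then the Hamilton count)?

Jefferson: Alpha 2, Beta 1, Gamma 3, Delta 3, Epsilon 6, Zeta 2.
Hamilton: Alpha 2, Beta 2, Gamma 3, Delta 3, Epsilon 5, Zeta 2.
Epsilon gets 6 under Jefferson and 5 under Hamilton.

6 and 5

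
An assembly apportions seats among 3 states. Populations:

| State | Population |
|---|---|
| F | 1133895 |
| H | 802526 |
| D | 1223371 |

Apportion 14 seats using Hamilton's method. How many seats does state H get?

The standard divisor is 3159792/14 ≈ 225699.429.
Standard quotas: F 5.0239, H 3.5557, D 5.4204.
Lower quotas: F 5, H 3, D 5 (sum 13, leaving 1 seat).
Remainders in descending order: H 0.5557, D 0.4204, F 0.0239.
Largest remainder: H receives the extra seat.
H receives 4.

4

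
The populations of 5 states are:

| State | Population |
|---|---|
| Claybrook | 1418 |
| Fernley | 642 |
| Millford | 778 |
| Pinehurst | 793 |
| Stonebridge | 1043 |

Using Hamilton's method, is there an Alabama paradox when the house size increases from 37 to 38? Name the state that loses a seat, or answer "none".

At 37 seats: Claybrook 11, Fernley 5, Millford 6, Pinehurst 7, Stonebridge 8.
At 38 seats: Claybrook 12, Fernley 5, Millford 6, Pinehurst 6, Stonebridge 9.
Pinehurst drops from 7 to 6.

Pinehurst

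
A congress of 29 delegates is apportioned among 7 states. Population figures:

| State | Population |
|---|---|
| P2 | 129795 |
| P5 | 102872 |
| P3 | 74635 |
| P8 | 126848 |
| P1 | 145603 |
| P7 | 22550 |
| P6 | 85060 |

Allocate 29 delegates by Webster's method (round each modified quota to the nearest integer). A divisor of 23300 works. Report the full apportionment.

With modified divisor 23300: modified quotas P2 5.571, P5 4.415, P3 3.203, P8 5.444, P1 6.249, P7 0.968, P6 3.651.
Rounding to the nearest integer: P2 6, P5 4, P3 3, P8 5, P1 6, P7 1, P6 4 (total 29).

P2=6, P5=4, P3=3, P8=5, P1=6, P7=1, P6=4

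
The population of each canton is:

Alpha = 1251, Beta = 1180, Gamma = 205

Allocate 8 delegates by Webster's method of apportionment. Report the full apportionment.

Standard divisor 2636/8 ≈ 329.5; standard quotas: Alpha 3.797, Beta 3.581, Gamma 0.622.
Rounding to the nearest integer gives 4, 4, 1 = 9 seats, so the divisor must be adjusted.
With modified divisor 350: modified quotas Alpha 3.574, Beta 3.371, Gamma 0.586.
Rounding to the nearest integer: Alpha 4, Beta 3, Gamma 1 (total 8).

Alpha=4, Beta=3, Gamma=1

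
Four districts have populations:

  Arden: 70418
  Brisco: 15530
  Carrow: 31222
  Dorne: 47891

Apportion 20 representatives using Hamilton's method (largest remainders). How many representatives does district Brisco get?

Total 165061; standard divisor 165061/20 ≈ 8253.05.
Standard quotas: Arden 8.5324, Brisco 1.8817, Carrow 3.7831, Dorne 5.8028.
Lower quotas: Arden 8, Brisco 1, Carrow 3, Dorne 5 (sum 17, leaving 3 seats).
Remainders in descending order: Brisco 0.8817, Dorne 0.8028, Carrow 0.7831, Arden 0.5324.
The surplus seats go to Brisco, Dorne, Carrow.
Brisco receives 2.

2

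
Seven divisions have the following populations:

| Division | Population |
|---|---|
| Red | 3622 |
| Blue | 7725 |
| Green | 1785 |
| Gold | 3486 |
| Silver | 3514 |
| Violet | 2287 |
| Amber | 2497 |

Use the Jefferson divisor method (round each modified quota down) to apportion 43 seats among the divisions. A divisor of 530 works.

With modified divisor 530: modified quotas Red 6.834, Blue 14.575, Green 3.368, Gold 6.577, Silver 6.630, Violet 4.315, Amber 4.711.
Rounding down: Red 6, Blue 14, Green 3, Gold 6, Silver 6, Violet 4, Amber 4 (total 43).

Red 6, Blue 14, Green 3, Gold 6, Silver 6, Violet 4, Amber 4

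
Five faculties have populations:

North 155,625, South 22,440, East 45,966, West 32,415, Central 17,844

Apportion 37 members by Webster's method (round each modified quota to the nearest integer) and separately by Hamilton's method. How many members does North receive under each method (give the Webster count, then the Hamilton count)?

Webster: North 22, South 3, East 6, West 4, Central 2.
Hamilton: North 21, South 3, East 6, West 4, Central 3.
North gets 22 under Webster and 21 under Hamilton.

22 and 21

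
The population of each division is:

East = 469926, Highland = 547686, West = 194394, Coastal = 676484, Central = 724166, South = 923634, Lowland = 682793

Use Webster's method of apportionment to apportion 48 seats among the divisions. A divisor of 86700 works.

East=5; Highland=6; West=2; Coastal=8; Central=8; South=11; Lowland=8

With modified divisor 86700: modified quotas East 5.420, Highland 6.317, West 2.242, Coastal 7.803, Central 8.353, South 10.653, Lowland 7.875.
Rounding to the nearest integer: East 5, Highland 6, West 2, Coastal 8, Central 8, South 11, Lowland 8 (total 48).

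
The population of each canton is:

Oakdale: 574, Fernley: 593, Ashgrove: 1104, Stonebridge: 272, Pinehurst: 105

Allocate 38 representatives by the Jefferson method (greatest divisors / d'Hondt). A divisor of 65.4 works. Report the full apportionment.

With modified divisor 65.4: modified quotas Oakdale 8.777, Fernley 9.067, Ashgrove 16.881, Stonebridge 4.159, Pinehurst 1.606.
Rounding down: Oakdale 8, Fernley 9, Ashgrove 16, Stonebridge 4, Pinehurst 1 (total 38).

Oakdale 8, Fernley 9, Ashgrove 16, Stonebridge 4, Pinehurst 1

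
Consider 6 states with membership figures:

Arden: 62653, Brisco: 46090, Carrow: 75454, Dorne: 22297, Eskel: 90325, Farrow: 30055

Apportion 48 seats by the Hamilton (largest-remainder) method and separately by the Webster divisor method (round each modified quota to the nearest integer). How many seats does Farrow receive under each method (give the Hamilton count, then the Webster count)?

Hamilton: Arden 9, Brisco 7, Carrow 11, Dorne 3, Eskel 13, Farrow 5.
Webster: Arden 9, Brisco 7, Carrow 11, Dorne 3, Eskel 14, Farrow 4.
Farrow gets 5 under Hamilton and 4 under Webster.

5 and 4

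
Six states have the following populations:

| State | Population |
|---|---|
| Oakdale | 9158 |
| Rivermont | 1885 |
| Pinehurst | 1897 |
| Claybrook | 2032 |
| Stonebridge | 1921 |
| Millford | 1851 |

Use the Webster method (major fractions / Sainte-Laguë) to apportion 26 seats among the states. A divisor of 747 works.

Oakdale=12, Rivermont=3, Pinehurst=3, Claybrook=3, Stonebridge=3, Millford=2

With modified divisor 747: modified quotas Oakdale 12.260, Rivermont 2.523, Pinehurst 2.539, Claybrook 2.720, Stonebridge 2.572, Millford 2.478.
Rounding to the nearest integer: Oakdale 12, Rivermont 3, Pinehurst 3, Claybrook 3, Stonebridge 3, Millford 2 (total 26).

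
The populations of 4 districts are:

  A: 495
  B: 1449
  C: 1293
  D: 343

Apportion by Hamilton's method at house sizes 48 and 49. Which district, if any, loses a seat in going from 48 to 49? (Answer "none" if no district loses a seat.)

At 48 seats: A 7, B 19, C 17, D 5.
At 49 seats: A 7, B 20, C 18, D 4.
D drops from 5 to 4.

D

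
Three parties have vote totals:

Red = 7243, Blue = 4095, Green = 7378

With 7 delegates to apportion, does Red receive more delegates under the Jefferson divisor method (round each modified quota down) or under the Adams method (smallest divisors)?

Jefferson: Red 3, Blue 1, Green 3.
Adams: Red 2, Blue 2, Green 3.
Red gets 3 under Jefferson and 2 under Adams.

Jefferson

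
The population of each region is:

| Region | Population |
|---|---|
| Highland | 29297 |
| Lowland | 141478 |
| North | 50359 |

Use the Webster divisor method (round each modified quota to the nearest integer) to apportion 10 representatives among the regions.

Standard divisor 221134/10 ≈ 22113.4; standard quotas: Highland 1.325, Lowland 6.398, North 2.277.
Rounding to the nearest integer gives 1, 6, 2 = 9 seats, so the divisor must be adjusted.
With modified divisor 21000: modified quotas Highland 1.395, Lowland 6.737, North 2.398.
Rounding to the nearest integer: Highland 1, Lowland 7, North 2 (total 10).

Highland: 1, Lowland: 7, North: 2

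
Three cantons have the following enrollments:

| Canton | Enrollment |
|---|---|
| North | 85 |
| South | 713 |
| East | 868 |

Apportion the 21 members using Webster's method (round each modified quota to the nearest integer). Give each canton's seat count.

North 1, South 9, East 11

Standard divisor 1666/21 ≈ 79.333; standard quotas: North 1.071, South 8.987, East 10.941.
Rounding to the nearest integer gives North 1, South 9, East 11 — total 21, matching the house size, so no adjustment is needed.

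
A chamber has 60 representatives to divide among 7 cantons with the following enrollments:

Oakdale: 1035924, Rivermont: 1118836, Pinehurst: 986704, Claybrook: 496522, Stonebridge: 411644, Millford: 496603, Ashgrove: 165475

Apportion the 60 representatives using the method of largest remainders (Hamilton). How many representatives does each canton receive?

Total 4711708; standard divisor 4711708/60 ≈ 78528.467.
Standard quotas: Oakdale 13.1917, Rivermont 14.2475, Pinehurst 12.5649, Claybrook 6.3228, Stonebridge 5.2420, Millford 6.3239, Ashgrove 2.1072.
Lower quotas: Oakdale 13, Rivermont 14, Pinehurst 12, Claybrook 6, Stonebridge 5, Millford 6, Ashgrove 2 (sum 58, leaving 2 seats).
Remainders in descending order: Pinehurst 0.5649, Millford 0.3239, Claybrook 0.3228, Rivermont 0.2475, Stonebridge 0.2420, Oakdale 0.1917, Ashgrove 0.1072.
The surplus seats go to Pinehurst, Millford.

Oakdale: 13, Rivermont: 14, Pinehurst: 13, Claybrook: 6, Stonebridge: 5, Millford: 7, Ashgrove: 2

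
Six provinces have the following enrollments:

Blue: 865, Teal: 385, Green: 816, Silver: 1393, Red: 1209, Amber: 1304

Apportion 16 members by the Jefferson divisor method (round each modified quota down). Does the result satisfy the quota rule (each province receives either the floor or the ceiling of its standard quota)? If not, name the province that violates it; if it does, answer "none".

none

Standard quotas: Blue 2.317, Teal 1.031, Green 2.186, Silver 3.732, Red 3.239, Amber 3.494.
Jefferson allocation: Blue 2, Teal 1, Green 2, Silver 4, Red 3, Amber 4.
Every allocation lies between the lower and upper quota.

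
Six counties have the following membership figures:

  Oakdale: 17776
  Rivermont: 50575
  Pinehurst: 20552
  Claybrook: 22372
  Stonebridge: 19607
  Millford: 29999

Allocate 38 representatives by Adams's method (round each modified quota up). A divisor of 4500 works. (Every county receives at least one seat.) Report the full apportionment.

Oakdale 4; Rivermont 12; Pinehurst 5; Claybrook 5; Stonebridge 5; Millford 7

With modified divisor 4500: modified quotas Oakdale 3.950, Rivermont 11.239, Pinehurst 4.567, Claybrook 4.972, Stonebridge 4.357, Millford 6.666.
Rounding up: Oakdale 4, Rivermont 12, Pinehurst 5, Claybrook 5, Stonebridge 5, Millford 7 (total 38).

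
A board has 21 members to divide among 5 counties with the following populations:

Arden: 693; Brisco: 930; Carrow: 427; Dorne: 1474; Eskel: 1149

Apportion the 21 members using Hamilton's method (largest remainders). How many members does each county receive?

Arden 3; Brisco 4; Carrow 2; Dorne 7; Eskel 5

Standard divisor: 4673 ÷ 21 ≈ 222.524.
Standard quotas: Arden 3.114, Brisco 4.179, Carrow 1.919, Dorne 6.624, Eskel 5.163.
Lower quotas: Arden 3, Brisco 4, Carrow 1, Dorne 6, Eskel 5 (sum 19, leaving 2 seats).
Remainders in descending order: Carrow 0.919, Dorne 0.624, Brisco 0.179, Eskel 0.163, Arden 0.114.
Largest remainders: Carrow, Dorne receive the extra seats.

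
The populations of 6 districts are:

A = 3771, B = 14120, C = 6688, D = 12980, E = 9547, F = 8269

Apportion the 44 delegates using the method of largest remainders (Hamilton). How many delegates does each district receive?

The standard divisor is 55375/44 ≈ 1258.523.
Standard quotas: A 2.9964, B 11.2195, C 5.3142, D 10.3137, E 7.5859, F 6.5704.
Lower quotas: A 2, B 11, C 5, D 10, E 7, F 6 (sum 41, leaving 3 seats).
Remainders in descending order: A 0.9964, E 0.5859, F 0.5704, C 0.3142, D 0.3137, B 0.2195.
The surplus seats go to A, E, F.

A: 3, B: 11, C: 5, D: 10, E: 8, F: 7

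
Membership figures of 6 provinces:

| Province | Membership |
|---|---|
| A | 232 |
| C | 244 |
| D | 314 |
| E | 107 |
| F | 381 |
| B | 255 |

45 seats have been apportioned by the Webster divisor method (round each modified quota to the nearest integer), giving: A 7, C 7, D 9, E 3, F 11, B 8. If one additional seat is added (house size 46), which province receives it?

F

Priority for the next seat is population ÷ (current seats + 0.5).
Priorities: A 30.933, C 32.533, D 33.053, E 30.571, F 33.130, B 30.000.
Highest priority: F.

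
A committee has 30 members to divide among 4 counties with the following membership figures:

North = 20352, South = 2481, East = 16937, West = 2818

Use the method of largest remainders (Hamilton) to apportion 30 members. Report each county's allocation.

North 14, South 2, East 12, West 2

Total 42588; standard divisor 42588/30 ≈ 1419.6.
Standard quotas: North 14.3364, South 1.7477, East 11.9308, West 1.9851.
Lower quotas: North 14, South 1, East 11, West 1 (sum 27, leaving 3 seats).
Remainders in descending order: West 0.9851, East 0.9308, South 0.7477, North 0.3364.
Largest remainders: West, East, South receive the extra seats.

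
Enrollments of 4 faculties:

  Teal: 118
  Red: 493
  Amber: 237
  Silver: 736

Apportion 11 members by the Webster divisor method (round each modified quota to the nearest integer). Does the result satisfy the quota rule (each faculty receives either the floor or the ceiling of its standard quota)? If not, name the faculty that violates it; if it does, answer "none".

Standard quotas: Teal 0.819, Red 3.424, Amber 1.646, Silver 5.111.
Webster allocation: Teal 1, Red 3, Amber 2, Silver 5.
Every allocation lies between the lower and upper quota.

none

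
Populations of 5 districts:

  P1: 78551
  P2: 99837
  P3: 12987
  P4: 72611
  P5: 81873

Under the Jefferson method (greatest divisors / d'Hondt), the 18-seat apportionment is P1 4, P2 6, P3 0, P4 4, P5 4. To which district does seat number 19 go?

P5

Priority for the next seat is population ÷ (current seats + 1).
Priorities: P1 15710.200, P2 14262.429, P3 12987.000, P4 14522.200, P5 16374.600.
Highest priority: P5.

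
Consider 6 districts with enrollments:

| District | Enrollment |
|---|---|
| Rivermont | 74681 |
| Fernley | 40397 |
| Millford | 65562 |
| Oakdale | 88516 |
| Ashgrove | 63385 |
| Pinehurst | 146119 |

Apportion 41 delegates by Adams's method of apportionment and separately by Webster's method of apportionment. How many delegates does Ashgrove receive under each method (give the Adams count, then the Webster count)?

Adams: Rivermont 6, Fernley 4, Millford 6, Oakdale 7, Ashgrove 6, Pinehurst 12.
Webster: Rivermont 6, Fernley 3, Millford 6, Oakdale 8, Ashgrove 5, Pinehurst 13.
Ashgrove gets 6 under Adams and 5 under Webster.

6 and 5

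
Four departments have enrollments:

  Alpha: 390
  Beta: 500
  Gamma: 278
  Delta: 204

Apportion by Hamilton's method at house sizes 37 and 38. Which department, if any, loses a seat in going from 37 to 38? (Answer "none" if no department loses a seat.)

At 37 seats: Alpha 11, Beta 13, Gamma 7, Delta 6.
At 38 seats: Alpha 11, Beta 14, Gamma 8, Delta 5.
Delta drops from 6 to 5.

Delta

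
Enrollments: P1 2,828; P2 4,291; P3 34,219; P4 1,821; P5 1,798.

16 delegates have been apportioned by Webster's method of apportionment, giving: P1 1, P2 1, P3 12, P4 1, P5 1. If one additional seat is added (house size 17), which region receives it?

Priority for the next seat is population ÷ (current seats + 0.5).
Priorities: P1 1885.333, P2 2860.667, P3 2737.520, P4 1214.000, P5 1198.667.
Highest priority: P2.

P2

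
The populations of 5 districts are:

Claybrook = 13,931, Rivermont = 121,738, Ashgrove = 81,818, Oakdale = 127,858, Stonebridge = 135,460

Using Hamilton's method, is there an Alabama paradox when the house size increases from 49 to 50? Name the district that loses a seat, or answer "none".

Claybrook

At 49 seats: Claybrook 2, Rivermont 12, Ashgrove 8, Oakdale 13, Stonebridge 14.
At 50 seats: Claybrook 1, Rivermont 13, Ashgrove 9, Oakdale 13, Stonebridge 14.
Claybrook drops from 2 to 1.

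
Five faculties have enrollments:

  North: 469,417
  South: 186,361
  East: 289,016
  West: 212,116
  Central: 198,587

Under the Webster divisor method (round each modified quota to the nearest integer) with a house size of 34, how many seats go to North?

12

Standard divisor 1355497/34 ≈ 39867.559; standard quotas: North 11.774, South 4.675, East 7.249, West 5.321, Central 4.981.
Rounding to the nearest integer gives North 12, South 5, East 7, West 5, Central 5 — total 34, matching the house size, so no adjustment is needed.
North receives 12.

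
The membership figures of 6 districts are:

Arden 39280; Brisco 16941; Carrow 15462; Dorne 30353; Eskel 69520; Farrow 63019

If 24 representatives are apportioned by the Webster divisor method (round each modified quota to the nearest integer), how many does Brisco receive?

2

Standard divisor 234575/24 ≈ 9773.958; standard quotas: Arden 4.019, Brisco 1.733, Carrow 1.582, Dorne 3.105, Eskel 7.113, Farrow 6.448.
Rounding to the nearest integer gives Arden 4, Brisco 2, Carrow 2, Dorne 3, Eskel 7, Farrow 6 — total 24, matching the house size, so no adjustment is needed.
Brisco receives 2.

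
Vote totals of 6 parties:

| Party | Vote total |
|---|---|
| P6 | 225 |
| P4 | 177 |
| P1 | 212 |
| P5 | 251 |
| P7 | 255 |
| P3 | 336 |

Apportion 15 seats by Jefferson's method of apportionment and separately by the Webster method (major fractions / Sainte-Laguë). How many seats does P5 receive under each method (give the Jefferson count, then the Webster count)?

2 and 3

Jefferson: P6 2, P4 2, P1 2, P5 2, P7 3, P3 4.
Webster: P6 2, P4 2, P1 2, P5 3, P7 3, P3 3.
P5 gets 2 under Jefferson and 3 under Webster.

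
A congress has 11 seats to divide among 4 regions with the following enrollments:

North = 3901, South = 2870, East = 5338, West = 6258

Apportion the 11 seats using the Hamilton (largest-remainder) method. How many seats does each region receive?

North: 2; South: 2; East: 3; West: 4

The standard divisor is 18367/11 ≈ 1669.727.
Standard quotas: North 2.3363, South 1.7188, East 3.1969, West 3.7479.
Lower quotas: North 2, South 1, East 3, West 3 (sum 9, leaving 2 seats).
Remainders in descending order: West 0.7479, South 0.7188, North 0.3363, East 0.1969.
The surplus seats go to West, South.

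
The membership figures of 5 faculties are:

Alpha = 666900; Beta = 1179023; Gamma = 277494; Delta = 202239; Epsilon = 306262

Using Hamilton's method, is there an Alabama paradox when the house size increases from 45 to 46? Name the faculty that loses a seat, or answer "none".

Delta

At 45 seats: Alpha 11, Beta 20, Gamma 5, Delta 4, Epsilon 5.
At 46 seats: Alpha 12, Beta 21, Gamma 5, Delta 3, Epsilon 5.
Delta drops from 4 to 3.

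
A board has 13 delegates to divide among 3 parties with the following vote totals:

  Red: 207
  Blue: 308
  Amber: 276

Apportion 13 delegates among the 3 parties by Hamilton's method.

Red 3, Blue 5, Amber 5

The standard divisor is 791/13 ≈ 60.846.
Standard quotas: Red 3.402, Blue 5.062, Amber 4.536.
Lower quotas: Red 3, Blue 5, Amber 4 (sum 12, leaving 1 seat).
Remainders in descending order: Amber 0.536, Red 0.402, Blue 0.062.
Largest remainder: Amber receives the extra seat.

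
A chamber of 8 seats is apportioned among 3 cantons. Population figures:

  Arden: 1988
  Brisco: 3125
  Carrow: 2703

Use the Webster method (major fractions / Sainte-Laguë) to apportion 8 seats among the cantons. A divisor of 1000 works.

With modified divisor 1000: modified quotas Arden 1.988, Brisco 3.125, Carrow 2.703.
Rounding to the nearest integer: Arden 2, Brisco 3, Carrow 3 (total 8).

Arden: 2, Brisco: 3, Carrow: 3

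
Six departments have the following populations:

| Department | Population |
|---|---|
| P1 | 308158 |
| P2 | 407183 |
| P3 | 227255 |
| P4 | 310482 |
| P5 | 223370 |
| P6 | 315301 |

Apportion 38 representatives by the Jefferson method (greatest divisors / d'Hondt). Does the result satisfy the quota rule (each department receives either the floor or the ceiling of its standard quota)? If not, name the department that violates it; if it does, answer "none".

none

Standard quotas: P1 6.536, P2 8.636, P3 4.820, P4 6.585, P5 4.737, P6 6.687.
Jefferson allocation: P1 6, P2 9, P3 5, P4 6, P5 5, P6 7.
Every allocation lies between the lower and upper quota.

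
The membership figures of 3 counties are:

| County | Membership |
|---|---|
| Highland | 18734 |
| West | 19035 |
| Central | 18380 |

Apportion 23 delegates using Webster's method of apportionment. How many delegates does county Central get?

7

Standard divisor 56149/23 ≈ 2441.261; standard quotas: Highland 7.674, West 7.797, Central 7.529.
Rounding to the nearest integer gives 8, 8, 8 = 24 seats, so the divisor must be adjusted.
With modified divisor 2470: modified quotas Highland 7.585, West 7.706, Central 7.441.
Rounding to the nearest integer: Highland 8, West 8, Central 7 (total 23).
Central receives 7.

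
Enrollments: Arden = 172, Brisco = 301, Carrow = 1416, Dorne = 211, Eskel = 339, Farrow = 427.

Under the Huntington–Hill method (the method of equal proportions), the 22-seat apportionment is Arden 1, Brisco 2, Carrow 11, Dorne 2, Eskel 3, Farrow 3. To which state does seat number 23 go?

Farrow

Priority for the next seat is population ÷ (√(s·(s+1))).
Priorities: Arden 121.622, Brisco 122.883, Carrow 123.247, Dorne 86.140, Eskel 97.861, Farrow 123.264.
Highest priority: Farrow.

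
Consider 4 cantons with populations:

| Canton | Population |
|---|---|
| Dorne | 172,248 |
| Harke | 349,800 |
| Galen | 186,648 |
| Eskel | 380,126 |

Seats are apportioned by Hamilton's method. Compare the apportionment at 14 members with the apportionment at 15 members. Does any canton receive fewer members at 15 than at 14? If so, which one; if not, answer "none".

none

At 14 seats: Dorne 2, Harke 5, Galen 2, Eskel 5.
At 15 seats: Dorne 2, Harke 5, Galen 3, Eskel 5.
No canton's allocation decreased.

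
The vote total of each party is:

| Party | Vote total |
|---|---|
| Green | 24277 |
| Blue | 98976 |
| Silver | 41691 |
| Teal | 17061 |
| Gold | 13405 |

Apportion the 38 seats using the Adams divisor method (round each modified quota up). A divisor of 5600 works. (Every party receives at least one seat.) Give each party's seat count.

With modified divisor 5600: modified quotas Green 4.335, Blue 17.674, Silver 7.445, Teal 3.047, Gold 2.394.
Rounding up: Green 5, Blue 18, Silver 8, Teal 4, Gold 3 (total 38).

Green: 5, Blue: 18, Silver: 8, Teal: 4, Gold: 3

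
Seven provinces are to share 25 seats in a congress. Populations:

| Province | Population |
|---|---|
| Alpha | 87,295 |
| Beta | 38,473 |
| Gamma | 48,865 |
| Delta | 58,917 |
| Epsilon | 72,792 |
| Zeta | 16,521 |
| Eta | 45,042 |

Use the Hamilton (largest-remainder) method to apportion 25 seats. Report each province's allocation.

Alpha: 6, Beta: 3, Gamma: 3, Delta: 4, Epsilon: 5, Zeta: 1, Eta: 3

Total 367905; standard divisor 367905/25 ≈ 14716.2.
Standard quotas: Alpha 5.9319, Beta 2.6143, Gamma 3.3205, Delta 4.0035, Epsilon 4.9464, Zeta 1.1226, Eta 3.0607.
Lower quotas: Alpha 5, Beta 2, Gamma 3, Delta 4, Epsilon 4, Zeta 1, Eta 3 (sum 22, leaving 3 seats).
Remainders in descending order: Epsilon 0.9464, Alpha 0.9319, Beta 0.6143, Gamma 0.3205, Zeta 0.1226, Eta 0.0607, Delta 0.0035.
The surplus seats go to Epsilon, Alpha, Beta.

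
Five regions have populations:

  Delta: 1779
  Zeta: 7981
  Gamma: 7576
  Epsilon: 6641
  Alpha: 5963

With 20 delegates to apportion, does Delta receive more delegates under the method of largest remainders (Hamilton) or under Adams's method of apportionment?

Adams

Hamilton: Delta 1, Zeta 5, Gamma 5, Epsilon 5, Alpha 4.
Adams: Delta 2, Zeta 5, Gamma 5, Epsilon 4, Alpha 4.
Delta gets 1 under Hamilton and 2 under Adams.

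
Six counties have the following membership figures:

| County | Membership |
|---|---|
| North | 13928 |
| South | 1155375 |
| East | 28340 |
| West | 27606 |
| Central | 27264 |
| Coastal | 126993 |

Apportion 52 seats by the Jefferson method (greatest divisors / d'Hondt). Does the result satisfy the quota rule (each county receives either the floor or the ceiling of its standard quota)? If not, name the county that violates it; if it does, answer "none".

South

Standard quotas: North 0.525, South 43.551, East 1.068, West 1.041, Central 1.028, Coastal 4.787.
Jefferson allocation: North 0, South 45, East 1, West 1, Central 1, Coastal 4.
South has quota 43.551 (lower 43, upper 44) but receives 45 — outside the quota interval.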